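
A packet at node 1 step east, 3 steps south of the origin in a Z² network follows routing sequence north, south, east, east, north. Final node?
(3, -2)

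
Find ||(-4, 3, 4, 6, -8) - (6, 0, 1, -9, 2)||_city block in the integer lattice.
41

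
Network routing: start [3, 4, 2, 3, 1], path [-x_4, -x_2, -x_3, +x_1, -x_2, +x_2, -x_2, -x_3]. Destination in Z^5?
(4, 2, 0, 2, 1)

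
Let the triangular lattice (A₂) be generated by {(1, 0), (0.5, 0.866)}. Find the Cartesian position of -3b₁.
(-3, 0)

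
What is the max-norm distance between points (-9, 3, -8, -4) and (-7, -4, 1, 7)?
11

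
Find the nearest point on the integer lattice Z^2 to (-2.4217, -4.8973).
(-2, -5)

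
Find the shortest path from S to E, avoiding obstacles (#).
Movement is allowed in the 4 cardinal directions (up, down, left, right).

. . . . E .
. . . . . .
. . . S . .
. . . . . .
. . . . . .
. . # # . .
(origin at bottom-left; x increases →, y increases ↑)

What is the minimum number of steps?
3
(one shortest path: (3, 3) → (4, 3) → (4, 4) → (4, 5))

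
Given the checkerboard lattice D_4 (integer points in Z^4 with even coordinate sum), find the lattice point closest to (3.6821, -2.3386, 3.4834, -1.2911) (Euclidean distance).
(4, -2, 3, -1)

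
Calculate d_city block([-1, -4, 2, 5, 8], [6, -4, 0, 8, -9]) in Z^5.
29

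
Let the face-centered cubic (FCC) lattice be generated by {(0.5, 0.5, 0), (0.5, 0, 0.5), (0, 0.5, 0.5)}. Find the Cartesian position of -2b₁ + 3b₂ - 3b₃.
(0.5, -2.5, 0)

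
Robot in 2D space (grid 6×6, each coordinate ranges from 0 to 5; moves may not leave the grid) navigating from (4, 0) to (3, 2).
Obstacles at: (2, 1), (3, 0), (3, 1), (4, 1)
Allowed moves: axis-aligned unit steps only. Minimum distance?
5
(one shortest path: (4, 0) → (5, 0) → (5, 1) → (5, 2) → (4, 2) → (3, 2))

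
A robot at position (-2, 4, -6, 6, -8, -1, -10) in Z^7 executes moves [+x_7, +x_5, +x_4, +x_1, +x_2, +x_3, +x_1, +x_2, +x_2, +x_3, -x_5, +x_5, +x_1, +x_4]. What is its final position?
(1, 7, -4, 8, -7, -1, -9)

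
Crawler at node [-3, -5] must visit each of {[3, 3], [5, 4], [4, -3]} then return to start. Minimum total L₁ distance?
34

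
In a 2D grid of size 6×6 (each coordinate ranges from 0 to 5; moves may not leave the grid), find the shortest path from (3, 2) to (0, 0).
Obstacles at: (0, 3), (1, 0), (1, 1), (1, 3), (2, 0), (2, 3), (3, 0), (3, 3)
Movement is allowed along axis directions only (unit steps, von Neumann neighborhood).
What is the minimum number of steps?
5
(one shortest path: (3, 2) → (2, 2) → (1, 2) → (0, 2) → (0, 1) → (0, 0))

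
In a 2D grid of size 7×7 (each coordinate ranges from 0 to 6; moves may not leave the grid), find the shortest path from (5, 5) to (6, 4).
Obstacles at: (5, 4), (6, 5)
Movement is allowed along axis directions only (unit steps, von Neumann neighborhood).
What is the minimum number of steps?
6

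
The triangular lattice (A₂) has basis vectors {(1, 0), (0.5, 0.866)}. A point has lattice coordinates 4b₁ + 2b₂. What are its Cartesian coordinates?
(5, 1.732)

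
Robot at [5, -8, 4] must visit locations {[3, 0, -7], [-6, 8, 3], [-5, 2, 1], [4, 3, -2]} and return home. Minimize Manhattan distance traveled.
80
(one optimal route: (5, -8, 4) → (3, 0, -7) → (4, 3, -2) → (-5, 2, 1) → (-6, 8, 3) → (5, -8, 4))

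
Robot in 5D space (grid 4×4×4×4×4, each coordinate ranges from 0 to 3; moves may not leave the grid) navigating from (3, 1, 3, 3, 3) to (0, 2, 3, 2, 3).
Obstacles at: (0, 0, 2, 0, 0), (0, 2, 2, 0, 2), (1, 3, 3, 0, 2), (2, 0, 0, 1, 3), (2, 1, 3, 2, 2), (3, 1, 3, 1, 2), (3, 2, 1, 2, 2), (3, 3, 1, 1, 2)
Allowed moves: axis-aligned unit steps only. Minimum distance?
5
(one shortest path: (3, 1, 3, 3, 3) → (2, 1, 3, 3, 3) → (1, 1, 3, 3, 3) → (0, 1, 3, 3, 3) → (0, 2, 3, 3, 3) → (0, 2, 3, 2, 3))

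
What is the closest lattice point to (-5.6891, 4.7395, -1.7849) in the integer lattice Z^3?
(-6, 5, -2)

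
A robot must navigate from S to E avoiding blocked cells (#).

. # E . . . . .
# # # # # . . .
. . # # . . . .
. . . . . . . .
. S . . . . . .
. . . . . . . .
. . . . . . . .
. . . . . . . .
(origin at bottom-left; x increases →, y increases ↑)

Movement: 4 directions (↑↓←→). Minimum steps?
11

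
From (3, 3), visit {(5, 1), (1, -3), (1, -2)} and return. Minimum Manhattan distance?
20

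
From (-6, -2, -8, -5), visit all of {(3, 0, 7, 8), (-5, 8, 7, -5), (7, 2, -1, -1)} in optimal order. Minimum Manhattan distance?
78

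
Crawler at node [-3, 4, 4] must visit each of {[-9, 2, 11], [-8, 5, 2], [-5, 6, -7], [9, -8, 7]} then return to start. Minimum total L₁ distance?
100
(one optimal route: (-3, 4, 4) → (-5, 6, -7) → (-8, 5, 2) → (-9, 2, 11) → (9, -8, 7) → (-3, 4, 4))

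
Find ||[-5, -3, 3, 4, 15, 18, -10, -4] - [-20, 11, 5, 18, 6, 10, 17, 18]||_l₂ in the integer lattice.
44.486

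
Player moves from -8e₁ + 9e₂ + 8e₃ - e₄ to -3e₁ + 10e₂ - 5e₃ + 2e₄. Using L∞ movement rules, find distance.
13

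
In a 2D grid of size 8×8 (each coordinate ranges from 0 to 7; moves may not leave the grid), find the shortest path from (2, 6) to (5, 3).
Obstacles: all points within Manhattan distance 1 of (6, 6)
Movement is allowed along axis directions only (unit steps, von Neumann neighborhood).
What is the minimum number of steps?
6
(one shortest path: (2, 6) → (3, 6) → (4, 6) → (4, 5) → (5, 5) → (5, 4) → (5, 3))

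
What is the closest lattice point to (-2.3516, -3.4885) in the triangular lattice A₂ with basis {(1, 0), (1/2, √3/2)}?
(-2, -3.464)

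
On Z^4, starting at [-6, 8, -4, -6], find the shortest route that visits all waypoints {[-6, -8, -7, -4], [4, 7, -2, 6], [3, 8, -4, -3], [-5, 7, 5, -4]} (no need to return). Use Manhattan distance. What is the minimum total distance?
79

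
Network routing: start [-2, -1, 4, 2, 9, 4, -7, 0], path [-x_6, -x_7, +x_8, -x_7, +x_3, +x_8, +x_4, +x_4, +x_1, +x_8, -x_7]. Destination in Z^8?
(-1, -1, 5, 4, 9, 3, -10, 3)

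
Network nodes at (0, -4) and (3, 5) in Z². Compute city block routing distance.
12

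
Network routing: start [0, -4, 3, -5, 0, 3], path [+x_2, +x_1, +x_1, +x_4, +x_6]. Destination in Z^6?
(2, -3, 3, -4, 0, 4)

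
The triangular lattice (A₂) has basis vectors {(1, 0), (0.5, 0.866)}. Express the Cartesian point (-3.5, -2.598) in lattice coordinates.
-2b₁ - 3b₂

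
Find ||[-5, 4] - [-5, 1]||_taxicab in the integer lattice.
3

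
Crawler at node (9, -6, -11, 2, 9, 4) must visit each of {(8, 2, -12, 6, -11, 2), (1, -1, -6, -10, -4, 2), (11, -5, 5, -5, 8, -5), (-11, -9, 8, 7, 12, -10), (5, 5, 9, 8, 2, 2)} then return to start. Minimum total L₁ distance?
264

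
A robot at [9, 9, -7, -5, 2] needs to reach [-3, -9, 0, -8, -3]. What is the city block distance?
45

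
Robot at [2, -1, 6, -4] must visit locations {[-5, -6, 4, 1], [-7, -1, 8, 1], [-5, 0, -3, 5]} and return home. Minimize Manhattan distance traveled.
70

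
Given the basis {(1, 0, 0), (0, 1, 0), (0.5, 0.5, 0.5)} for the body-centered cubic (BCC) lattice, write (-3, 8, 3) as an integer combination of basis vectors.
-6b₁ + 5b₂ + 6b₃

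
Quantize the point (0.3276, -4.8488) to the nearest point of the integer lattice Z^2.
(0, -5)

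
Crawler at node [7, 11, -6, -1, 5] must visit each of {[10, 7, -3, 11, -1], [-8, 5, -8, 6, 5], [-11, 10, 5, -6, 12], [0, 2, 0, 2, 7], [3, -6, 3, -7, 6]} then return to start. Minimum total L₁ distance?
194
(one optimal route: (7, 11, -6, -1, 5) → (10, 7, -3, 11, -1) → (-8, 5, -8, 6, 5) → (-11, 10, 5, -6, 12) → (3, -6, 3, -7, 6) → (0, 2, 0, 2, 7) → (7, 11, -6, -1, 5))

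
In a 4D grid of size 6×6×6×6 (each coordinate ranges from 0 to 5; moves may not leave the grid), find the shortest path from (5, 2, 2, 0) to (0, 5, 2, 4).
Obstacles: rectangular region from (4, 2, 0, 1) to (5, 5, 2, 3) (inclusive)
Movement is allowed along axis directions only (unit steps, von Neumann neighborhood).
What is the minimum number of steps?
12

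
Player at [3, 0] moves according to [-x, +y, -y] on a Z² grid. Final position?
(2, 0)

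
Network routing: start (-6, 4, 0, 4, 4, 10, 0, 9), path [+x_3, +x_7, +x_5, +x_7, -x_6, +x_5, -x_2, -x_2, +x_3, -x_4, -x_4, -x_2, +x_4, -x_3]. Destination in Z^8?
(-6, 1, 1, 3, 6, 9, 2, 9)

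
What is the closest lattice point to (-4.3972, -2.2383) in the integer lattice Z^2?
(-4, -2)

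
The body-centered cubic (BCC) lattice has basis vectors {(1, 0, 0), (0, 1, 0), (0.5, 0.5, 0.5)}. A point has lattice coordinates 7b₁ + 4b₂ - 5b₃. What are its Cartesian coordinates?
(4.5, 1.5, -2.5)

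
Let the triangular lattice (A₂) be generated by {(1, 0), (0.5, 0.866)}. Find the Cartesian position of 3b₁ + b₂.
(3.5, 0.866)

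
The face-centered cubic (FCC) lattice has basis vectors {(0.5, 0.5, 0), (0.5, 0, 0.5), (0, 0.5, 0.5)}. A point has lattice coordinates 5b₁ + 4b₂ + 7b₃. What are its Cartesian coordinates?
(4.5, 6, 5.5)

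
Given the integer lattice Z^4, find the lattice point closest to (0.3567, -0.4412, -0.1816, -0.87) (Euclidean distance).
(0, 0, 0, -1)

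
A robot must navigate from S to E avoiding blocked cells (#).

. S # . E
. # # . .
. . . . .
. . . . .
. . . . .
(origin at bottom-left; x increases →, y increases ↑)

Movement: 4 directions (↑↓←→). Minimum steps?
9
(one shortest path: (1, 4) → (0, 4) → (0, 3) → (0, 2) → (1, 2) → (2, 2) → (3, 2) → (4, 2) → (4, 3) → (4, 4))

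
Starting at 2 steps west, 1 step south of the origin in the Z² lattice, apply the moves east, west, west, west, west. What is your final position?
(-5, -1)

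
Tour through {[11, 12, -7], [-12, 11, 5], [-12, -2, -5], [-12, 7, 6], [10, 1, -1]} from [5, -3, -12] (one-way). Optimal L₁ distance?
98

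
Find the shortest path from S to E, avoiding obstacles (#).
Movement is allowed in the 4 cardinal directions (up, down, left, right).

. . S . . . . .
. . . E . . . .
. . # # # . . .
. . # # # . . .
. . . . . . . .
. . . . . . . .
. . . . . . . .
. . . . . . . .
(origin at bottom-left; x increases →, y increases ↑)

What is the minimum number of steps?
2
(one shortest path: (2, 7) → (3, 7) → (3, 6))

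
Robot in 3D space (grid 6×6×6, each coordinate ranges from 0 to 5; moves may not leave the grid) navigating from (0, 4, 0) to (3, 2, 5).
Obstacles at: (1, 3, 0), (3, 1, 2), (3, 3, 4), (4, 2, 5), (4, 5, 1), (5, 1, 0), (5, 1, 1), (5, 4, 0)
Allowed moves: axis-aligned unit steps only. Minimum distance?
10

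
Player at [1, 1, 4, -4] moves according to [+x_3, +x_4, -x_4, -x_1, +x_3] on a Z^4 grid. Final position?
(0, 1, 6, -4)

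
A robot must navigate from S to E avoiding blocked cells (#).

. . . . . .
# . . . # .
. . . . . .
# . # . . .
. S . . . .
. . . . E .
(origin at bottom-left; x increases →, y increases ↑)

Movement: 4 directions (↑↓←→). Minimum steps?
4
(one shortest path: (1, 1) → (2, 1) → (3, 1) → (4, 1) → (4, 0))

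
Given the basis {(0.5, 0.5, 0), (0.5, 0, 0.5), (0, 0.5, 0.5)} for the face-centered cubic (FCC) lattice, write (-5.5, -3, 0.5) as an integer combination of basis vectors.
-9b₁ - 2b₂ + 3b₃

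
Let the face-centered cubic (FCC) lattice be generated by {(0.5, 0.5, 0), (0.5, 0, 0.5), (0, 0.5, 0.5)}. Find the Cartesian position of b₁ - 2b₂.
(-0.5, 0.5, -1)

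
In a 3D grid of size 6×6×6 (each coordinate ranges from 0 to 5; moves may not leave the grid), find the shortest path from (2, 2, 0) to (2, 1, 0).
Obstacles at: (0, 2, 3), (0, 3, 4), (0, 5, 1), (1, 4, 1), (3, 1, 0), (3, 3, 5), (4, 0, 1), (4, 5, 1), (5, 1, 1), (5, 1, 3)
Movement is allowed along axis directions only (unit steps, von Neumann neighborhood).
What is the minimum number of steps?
1
(one shortest path: (2, 2, 0) → (2, 1, 0))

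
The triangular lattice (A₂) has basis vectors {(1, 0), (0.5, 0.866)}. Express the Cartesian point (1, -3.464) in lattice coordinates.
3b₁ - 4b₂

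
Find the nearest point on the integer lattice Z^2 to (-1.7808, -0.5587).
(-2, -1)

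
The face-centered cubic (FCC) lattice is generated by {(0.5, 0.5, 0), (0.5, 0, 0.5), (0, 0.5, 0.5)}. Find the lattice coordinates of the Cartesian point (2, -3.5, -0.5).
-b₁ + 5b₂ - 6b₃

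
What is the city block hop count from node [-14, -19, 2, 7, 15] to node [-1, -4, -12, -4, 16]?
54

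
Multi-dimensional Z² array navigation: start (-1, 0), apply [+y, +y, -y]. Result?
(-1, 1)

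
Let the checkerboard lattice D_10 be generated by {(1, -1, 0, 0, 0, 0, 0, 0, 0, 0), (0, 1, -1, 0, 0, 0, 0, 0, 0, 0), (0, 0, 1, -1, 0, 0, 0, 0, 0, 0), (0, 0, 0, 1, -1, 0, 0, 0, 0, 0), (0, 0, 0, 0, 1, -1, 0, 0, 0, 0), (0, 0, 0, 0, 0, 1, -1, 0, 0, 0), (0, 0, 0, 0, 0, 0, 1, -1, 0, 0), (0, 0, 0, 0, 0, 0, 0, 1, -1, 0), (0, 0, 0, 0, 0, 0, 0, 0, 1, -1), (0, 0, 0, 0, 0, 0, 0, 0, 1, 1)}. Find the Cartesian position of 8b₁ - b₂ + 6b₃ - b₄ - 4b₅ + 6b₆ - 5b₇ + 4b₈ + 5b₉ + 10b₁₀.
(8, -9, 7, -7, -3, 10, -11, 9, 11, 5)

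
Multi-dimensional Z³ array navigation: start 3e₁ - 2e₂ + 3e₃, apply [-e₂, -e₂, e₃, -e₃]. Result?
(3, -4, 3)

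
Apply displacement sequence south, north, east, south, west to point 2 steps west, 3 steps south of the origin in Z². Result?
(-2, -4)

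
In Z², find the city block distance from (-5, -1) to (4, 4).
14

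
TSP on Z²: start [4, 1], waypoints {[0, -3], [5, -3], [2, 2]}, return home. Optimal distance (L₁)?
20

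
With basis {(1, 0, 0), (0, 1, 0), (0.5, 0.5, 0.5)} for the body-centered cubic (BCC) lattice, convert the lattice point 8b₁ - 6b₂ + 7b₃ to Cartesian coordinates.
(11.5, -2.5, 3.5)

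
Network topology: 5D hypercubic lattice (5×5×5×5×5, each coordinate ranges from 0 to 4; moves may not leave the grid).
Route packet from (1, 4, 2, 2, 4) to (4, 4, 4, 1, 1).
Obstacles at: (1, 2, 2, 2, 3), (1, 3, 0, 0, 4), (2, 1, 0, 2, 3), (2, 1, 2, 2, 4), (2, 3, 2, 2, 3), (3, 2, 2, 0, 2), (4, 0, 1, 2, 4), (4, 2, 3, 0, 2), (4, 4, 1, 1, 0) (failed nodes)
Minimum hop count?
9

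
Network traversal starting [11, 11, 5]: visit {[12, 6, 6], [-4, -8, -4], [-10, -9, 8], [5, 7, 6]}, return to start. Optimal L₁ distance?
110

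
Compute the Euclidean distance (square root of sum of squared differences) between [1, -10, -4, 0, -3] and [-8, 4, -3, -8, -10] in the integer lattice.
19.7737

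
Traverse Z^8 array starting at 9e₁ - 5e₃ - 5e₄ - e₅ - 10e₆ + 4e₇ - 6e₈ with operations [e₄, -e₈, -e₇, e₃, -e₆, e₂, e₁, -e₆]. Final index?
(10, 1, -4, -4, -1, -12, 3, -7)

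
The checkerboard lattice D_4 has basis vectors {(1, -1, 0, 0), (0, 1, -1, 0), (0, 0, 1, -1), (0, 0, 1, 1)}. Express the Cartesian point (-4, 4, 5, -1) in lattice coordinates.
-4b₁ + 3b₃ + 2b₄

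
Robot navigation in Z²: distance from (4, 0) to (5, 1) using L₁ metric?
2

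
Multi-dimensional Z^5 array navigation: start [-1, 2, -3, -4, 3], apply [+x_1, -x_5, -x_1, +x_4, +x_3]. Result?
(-1, 2, -2, -3, 2)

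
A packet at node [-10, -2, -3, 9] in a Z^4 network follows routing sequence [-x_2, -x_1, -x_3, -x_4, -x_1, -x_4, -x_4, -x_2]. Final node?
(-12, -4, -4, 6)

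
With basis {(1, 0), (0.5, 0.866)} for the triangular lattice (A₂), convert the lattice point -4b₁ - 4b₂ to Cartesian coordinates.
(-6, -3.464)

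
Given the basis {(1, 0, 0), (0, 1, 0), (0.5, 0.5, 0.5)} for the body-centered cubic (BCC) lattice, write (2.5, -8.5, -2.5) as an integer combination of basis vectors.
5b₁ - 6b₂ - 5b₃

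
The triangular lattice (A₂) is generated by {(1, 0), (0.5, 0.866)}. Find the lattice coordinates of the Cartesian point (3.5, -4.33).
6b₁ - 5b₂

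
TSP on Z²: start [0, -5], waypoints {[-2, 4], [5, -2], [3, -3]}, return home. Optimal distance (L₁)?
32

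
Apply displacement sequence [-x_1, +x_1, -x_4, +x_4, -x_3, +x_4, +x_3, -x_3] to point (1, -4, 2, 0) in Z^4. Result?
(1, -4, 1, 1)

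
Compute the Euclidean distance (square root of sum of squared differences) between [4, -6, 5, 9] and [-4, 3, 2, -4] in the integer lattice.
17.9722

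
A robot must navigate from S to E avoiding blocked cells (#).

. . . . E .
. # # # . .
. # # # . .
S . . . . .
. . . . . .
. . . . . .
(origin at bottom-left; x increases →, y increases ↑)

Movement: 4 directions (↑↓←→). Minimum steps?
7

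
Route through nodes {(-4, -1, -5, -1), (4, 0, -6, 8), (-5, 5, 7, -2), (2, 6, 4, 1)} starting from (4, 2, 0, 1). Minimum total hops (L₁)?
63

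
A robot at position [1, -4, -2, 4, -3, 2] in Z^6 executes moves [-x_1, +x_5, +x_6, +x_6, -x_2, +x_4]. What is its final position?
(0, -5, -2, 5, -2, 4)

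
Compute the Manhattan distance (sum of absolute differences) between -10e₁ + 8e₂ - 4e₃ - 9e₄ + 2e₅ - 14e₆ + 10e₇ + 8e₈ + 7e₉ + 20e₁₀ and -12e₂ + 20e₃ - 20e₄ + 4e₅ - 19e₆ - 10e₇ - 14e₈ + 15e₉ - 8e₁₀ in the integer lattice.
150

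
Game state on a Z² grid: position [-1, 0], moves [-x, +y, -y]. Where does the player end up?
(-2, 0)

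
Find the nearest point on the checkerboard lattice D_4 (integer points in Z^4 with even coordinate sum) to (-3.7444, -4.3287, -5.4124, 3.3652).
(-4, -4, -5, 3)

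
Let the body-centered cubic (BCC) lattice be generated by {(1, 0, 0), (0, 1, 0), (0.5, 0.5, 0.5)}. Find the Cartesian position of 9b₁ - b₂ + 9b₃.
(13.5, 3.5, 4.5)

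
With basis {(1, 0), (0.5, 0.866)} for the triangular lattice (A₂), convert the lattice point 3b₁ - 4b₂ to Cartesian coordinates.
(1, -3.464)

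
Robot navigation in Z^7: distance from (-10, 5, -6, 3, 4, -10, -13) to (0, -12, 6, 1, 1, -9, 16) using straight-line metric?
37.2559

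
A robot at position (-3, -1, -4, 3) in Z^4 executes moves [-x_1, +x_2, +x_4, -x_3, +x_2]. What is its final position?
(-4, 1, -5, 4)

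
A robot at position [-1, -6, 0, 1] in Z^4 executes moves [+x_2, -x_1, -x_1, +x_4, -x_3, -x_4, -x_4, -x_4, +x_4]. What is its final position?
(-3, -5, -1, 0)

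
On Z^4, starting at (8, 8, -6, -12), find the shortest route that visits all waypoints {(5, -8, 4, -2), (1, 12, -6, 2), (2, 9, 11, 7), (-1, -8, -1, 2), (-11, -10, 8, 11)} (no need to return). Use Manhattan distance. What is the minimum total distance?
132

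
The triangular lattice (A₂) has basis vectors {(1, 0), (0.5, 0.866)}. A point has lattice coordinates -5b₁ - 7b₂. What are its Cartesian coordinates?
(-8.5, -6.062)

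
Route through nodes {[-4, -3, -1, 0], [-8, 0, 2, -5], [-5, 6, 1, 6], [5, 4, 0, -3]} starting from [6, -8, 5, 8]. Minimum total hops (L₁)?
83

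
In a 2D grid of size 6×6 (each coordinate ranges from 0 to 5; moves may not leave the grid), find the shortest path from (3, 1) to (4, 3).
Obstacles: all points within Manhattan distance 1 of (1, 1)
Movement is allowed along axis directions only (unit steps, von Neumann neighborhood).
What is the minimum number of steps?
3
(one shortest path: (3, 1) → (4, 1) → (4, 2) → (4, 3))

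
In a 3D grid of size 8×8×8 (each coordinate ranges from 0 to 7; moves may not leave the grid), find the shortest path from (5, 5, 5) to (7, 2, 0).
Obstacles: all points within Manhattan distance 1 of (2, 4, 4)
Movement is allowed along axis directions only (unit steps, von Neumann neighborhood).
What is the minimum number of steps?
10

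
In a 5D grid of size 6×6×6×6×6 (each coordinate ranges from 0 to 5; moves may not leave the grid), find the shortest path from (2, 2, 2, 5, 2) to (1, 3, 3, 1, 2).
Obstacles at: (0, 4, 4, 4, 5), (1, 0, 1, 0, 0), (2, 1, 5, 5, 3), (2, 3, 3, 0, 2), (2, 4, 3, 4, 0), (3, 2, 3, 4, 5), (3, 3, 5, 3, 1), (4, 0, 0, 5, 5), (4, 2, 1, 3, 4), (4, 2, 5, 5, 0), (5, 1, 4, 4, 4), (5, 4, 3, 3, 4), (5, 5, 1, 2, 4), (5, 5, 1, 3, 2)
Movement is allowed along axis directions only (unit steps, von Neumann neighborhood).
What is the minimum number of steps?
7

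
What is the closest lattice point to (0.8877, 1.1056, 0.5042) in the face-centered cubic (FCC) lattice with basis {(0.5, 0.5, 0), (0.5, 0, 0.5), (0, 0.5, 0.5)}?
(0.5, 1, 0.5)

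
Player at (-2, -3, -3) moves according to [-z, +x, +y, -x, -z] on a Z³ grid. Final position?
(-2, -2, -5)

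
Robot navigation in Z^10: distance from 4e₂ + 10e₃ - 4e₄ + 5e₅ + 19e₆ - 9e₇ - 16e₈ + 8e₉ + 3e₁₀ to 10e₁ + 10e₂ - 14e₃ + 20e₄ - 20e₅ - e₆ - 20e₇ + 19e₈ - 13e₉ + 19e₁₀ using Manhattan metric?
192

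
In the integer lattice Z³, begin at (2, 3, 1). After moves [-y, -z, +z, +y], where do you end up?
(2, 3, 1)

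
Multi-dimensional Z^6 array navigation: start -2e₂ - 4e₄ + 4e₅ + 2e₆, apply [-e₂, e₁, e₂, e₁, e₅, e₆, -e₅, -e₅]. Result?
(2, -2, 0, -4, 3, 3)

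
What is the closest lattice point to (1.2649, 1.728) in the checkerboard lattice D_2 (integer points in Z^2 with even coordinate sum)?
(1, 1)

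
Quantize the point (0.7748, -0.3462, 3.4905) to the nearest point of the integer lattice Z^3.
(1, 0, 3)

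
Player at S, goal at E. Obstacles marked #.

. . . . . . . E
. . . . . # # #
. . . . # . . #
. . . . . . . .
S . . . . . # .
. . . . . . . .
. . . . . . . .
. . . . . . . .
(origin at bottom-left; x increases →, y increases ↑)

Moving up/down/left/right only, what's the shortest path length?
11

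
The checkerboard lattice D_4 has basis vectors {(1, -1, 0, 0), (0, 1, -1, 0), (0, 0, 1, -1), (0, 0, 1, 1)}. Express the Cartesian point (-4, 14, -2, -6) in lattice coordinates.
-4b₁ + 10b₂ + 7b₃ + b₄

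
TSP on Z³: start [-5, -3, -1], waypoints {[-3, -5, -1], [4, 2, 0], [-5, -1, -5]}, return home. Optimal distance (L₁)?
42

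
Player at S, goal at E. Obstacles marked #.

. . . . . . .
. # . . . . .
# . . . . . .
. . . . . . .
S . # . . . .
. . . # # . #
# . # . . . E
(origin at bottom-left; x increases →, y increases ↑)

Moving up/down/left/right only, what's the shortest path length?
10
(one shortest path: (0, 2) → (1, 2) → (1, 3) → (2, 3) → (3, 3) → (4, 3) → (5, 3) → (5, 2) → (5, 1) → (5, 0) → (6, 0))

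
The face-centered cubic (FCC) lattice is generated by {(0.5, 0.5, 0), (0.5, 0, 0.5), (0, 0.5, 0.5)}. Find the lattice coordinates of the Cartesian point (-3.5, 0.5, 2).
-5b₁ - 2b₂ + 6b₃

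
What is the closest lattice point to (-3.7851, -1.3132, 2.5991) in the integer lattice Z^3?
(-4, -1, 3)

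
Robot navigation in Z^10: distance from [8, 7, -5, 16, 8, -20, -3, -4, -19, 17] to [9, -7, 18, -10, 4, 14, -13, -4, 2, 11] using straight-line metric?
56.1338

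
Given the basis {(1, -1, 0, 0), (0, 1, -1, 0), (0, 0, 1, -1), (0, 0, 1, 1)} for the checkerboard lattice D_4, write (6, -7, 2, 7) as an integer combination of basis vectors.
6b₁ - b₂ - 3b₃ + 4b₄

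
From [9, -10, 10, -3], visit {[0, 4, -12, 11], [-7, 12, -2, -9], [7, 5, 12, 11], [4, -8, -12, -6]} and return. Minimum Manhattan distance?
186
(one optimal route: (9, -10, 10, -3) → (7, 5, 12, 11) → (0, 4, -12, 11) → (-7, 12, -2, -9) → (4, -8, -12, -6) → (9, -10, 10, -3))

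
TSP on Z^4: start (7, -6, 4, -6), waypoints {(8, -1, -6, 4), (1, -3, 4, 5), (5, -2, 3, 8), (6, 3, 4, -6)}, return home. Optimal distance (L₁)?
82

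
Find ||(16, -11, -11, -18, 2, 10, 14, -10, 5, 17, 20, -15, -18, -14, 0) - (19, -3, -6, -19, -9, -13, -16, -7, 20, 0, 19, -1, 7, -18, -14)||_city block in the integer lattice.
174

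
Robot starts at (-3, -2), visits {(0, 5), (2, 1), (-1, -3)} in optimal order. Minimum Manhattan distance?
16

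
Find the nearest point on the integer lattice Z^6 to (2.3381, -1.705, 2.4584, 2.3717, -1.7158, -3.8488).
(2, -2, 2, 2, -2, -4)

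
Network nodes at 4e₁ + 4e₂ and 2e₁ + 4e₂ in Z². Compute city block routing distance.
2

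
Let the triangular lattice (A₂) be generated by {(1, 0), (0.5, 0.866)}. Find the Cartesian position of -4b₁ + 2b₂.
(-3, 1.732)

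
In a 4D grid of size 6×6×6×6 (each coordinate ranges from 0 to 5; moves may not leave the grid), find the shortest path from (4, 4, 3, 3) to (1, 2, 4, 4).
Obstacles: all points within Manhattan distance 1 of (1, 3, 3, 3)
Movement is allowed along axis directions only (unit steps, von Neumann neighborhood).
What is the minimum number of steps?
7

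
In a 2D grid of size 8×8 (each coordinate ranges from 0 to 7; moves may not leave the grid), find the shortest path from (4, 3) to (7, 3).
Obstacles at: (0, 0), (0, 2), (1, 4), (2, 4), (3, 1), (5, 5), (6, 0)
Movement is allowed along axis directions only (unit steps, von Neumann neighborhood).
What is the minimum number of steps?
3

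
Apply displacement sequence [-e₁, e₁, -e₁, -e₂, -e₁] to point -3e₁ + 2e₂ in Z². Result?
(-5, 1)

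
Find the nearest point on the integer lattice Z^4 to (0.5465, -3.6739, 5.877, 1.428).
(1, -4, 6, 1)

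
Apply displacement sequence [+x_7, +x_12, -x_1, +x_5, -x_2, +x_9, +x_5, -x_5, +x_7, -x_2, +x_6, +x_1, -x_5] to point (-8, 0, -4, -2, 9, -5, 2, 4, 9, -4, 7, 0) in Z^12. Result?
(-8, -2, -4, -2, 9, -4, 4, 4, 10, -4, 7, 1)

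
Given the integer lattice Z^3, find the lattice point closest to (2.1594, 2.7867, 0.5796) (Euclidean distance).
(2, 3, 1)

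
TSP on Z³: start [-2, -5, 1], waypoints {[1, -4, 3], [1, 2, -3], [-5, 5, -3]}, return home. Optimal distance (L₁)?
44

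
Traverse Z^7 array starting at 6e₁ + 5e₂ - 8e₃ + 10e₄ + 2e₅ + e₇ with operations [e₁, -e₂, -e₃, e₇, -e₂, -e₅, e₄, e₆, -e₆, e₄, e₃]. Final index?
(7, 3, -8, 12, 1, 0, 2)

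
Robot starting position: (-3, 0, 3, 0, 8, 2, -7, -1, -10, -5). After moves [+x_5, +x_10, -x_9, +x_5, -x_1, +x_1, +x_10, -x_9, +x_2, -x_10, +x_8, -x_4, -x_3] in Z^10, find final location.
(-3, 1, 2, -1, 10, 2, -7, 0, -12, -4)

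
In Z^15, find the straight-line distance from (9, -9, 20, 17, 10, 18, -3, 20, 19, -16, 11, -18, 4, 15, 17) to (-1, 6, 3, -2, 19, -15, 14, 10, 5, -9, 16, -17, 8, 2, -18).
64.923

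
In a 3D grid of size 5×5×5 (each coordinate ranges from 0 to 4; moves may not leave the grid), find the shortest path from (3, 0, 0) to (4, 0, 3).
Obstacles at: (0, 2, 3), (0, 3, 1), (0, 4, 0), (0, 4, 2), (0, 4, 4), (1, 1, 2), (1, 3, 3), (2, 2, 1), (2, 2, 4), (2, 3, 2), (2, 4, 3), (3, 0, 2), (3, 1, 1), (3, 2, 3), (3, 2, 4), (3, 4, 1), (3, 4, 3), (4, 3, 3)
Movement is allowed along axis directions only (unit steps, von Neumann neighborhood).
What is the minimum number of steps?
4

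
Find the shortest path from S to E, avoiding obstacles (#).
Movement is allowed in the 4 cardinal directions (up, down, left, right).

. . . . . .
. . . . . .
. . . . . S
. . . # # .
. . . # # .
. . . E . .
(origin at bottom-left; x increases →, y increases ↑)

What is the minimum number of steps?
5
(one shortest path: (5, 3) → (5, 2) → (5, 1) → (5, 0) → (4, 0) → (3, 0))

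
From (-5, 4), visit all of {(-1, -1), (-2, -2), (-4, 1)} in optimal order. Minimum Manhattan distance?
11
(one optimal route: (-5, 4) → (-4, 1) → (-1, -1) → (-2, -2))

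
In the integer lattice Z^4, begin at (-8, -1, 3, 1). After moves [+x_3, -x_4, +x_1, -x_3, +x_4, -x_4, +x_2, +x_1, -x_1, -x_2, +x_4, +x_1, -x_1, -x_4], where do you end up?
(-7, -1, 3, 0)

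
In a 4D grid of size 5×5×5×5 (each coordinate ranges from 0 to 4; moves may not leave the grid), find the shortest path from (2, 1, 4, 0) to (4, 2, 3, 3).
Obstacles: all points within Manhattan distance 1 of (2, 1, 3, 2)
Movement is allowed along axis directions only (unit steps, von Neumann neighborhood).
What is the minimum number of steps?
7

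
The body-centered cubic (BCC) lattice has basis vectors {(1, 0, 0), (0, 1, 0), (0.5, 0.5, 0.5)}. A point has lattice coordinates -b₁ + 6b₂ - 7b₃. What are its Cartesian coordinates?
(-4.5, 2.5, -3.5)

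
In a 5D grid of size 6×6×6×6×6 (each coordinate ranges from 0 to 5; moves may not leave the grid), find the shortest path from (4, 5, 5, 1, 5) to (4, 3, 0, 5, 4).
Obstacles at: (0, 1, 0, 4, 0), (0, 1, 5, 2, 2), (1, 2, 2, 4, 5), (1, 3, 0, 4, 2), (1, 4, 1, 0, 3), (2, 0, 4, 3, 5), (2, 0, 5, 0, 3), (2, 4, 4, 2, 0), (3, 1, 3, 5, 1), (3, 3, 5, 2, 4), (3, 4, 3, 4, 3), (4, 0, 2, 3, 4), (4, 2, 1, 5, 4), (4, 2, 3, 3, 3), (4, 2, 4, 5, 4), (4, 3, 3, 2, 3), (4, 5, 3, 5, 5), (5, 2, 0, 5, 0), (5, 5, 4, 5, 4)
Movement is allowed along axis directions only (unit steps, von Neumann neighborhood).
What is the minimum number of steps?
12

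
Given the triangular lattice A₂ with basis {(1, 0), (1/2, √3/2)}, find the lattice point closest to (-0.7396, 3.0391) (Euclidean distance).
(-1, 3.464)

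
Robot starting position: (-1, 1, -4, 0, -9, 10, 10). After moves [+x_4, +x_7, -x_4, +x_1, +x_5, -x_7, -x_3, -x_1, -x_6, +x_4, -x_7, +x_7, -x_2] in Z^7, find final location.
(-1, 0, -5, 1, -8, 9, 10)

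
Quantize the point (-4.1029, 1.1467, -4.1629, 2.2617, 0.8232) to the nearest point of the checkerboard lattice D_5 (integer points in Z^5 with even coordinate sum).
(-4, 1, -4, 2, 1)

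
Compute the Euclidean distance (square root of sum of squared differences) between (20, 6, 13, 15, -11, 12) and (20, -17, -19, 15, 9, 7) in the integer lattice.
44.4747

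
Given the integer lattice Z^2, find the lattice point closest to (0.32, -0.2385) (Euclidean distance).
(0, 0)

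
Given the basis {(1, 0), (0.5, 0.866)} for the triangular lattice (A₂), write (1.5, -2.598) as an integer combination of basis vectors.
3b₁ - 3b₂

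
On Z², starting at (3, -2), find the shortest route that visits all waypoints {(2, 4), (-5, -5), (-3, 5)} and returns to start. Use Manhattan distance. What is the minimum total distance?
36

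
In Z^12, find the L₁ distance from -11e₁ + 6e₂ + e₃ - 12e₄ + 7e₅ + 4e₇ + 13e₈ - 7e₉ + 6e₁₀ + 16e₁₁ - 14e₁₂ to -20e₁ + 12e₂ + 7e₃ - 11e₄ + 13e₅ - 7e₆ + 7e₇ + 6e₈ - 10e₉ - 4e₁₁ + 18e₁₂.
106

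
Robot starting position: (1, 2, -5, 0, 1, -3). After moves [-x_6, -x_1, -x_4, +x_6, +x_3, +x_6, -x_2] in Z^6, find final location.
(0, 1, -4, -1, 1, -2)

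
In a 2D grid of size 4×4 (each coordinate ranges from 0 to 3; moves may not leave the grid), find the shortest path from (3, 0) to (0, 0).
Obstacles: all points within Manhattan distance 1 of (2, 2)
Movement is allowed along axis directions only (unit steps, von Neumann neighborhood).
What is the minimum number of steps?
3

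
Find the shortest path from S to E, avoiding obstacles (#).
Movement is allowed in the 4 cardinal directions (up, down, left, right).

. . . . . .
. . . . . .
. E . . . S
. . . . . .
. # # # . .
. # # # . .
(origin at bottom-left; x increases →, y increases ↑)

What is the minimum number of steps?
4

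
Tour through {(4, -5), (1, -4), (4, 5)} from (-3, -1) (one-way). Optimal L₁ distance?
21
(one optimal route: (-3, -1) → (1, -4) → (4, -5) → (4, 5))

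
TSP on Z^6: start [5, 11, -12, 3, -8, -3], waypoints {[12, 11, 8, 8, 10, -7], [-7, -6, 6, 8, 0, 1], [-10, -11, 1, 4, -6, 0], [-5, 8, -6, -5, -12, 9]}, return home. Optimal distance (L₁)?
232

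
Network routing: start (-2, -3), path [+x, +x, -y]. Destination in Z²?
(0, -4)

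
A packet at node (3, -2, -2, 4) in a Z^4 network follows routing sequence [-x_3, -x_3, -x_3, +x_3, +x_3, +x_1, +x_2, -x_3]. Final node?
(4, -1, -4, 4)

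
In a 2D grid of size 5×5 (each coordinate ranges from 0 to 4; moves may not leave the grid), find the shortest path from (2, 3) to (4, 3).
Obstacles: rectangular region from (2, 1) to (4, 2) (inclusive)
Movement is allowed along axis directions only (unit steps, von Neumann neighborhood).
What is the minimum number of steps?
2
(one shortest path: (2, 3) → (3, 3) → (4, 3))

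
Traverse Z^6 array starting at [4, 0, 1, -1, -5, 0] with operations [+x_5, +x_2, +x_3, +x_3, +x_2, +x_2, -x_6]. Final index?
(4, 3, 3, -1, -4, -1)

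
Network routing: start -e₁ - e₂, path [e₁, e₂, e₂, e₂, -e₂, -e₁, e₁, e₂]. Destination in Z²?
(0, 2)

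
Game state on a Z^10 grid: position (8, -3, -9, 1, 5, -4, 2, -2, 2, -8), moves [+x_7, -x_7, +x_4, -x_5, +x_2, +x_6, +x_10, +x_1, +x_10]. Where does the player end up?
(9, -2, -9, 2, 4, -3, 2, -2, 2, -6)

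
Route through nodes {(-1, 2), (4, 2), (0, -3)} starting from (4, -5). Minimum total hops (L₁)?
17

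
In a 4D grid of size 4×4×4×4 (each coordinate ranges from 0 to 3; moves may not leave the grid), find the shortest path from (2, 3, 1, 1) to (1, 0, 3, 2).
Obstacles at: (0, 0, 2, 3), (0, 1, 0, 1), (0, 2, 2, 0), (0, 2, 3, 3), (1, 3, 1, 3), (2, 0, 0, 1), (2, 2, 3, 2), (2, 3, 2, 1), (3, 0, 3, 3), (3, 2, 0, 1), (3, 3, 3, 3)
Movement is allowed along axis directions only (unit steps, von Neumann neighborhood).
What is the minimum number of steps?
7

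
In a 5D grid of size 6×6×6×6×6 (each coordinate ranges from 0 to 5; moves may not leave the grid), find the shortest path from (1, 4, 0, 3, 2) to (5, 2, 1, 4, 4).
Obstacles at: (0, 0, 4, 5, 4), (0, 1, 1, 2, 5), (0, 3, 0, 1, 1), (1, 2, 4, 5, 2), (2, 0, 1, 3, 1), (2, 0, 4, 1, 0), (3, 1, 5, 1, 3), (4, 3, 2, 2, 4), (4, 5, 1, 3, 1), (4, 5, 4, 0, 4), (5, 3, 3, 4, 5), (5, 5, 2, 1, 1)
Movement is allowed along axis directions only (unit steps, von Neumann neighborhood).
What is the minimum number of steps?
10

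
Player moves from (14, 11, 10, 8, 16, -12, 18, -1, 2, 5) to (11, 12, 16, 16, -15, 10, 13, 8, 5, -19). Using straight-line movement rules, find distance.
47.392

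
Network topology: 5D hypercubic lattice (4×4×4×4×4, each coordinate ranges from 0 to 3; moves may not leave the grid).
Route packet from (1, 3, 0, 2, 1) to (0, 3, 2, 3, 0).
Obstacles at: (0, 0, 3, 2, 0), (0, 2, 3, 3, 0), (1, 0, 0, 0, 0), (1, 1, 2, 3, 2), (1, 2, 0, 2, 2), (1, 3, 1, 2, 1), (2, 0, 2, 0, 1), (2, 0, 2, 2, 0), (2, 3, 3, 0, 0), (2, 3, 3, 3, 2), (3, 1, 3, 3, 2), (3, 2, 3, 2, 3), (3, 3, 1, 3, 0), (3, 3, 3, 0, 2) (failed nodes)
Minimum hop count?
5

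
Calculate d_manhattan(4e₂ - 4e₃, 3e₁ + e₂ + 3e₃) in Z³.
13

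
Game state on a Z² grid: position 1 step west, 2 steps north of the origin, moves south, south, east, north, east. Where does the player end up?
(1, 1)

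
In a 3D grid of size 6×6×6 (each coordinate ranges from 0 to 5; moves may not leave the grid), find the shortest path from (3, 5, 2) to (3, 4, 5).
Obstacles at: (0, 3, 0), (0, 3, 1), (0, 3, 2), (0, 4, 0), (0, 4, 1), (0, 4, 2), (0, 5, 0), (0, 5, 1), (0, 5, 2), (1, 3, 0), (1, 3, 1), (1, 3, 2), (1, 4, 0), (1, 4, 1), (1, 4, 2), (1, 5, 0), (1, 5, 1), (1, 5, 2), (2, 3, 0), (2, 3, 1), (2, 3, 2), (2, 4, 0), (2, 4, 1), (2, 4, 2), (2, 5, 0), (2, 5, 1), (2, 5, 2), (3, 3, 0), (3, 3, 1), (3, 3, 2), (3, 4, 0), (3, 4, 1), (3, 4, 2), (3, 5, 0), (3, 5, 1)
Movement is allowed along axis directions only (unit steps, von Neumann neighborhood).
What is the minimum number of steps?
4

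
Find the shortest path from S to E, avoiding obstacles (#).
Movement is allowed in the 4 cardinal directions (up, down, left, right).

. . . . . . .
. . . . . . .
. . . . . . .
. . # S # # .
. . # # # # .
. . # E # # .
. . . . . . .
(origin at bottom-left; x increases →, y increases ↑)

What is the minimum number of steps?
10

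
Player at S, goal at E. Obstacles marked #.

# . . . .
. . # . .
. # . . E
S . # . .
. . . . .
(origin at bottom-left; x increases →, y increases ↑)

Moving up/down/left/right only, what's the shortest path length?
7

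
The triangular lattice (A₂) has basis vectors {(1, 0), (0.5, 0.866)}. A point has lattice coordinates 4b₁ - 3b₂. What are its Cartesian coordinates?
(2.5, -2.598)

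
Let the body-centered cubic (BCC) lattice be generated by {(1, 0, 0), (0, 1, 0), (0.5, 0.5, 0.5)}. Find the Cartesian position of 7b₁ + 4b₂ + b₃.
(7.5, 4.5, 0.5)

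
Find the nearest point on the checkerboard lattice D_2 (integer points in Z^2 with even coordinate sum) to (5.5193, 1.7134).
(6, 2)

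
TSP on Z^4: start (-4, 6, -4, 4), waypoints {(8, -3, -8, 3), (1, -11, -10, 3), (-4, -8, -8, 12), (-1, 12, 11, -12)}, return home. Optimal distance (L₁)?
160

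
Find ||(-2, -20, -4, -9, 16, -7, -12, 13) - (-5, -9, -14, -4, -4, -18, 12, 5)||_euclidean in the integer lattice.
37.6298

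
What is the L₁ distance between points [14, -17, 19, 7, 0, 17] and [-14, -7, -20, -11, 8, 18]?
104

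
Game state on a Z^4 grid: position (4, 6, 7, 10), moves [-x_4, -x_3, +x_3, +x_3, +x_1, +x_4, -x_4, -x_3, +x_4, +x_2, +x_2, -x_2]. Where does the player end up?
(5, 7, 7, 10)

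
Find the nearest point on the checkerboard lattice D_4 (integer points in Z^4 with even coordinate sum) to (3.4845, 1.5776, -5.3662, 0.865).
(4, 2, -5, 1)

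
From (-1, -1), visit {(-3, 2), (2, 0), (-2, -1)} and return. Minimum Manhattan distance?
16
(one optimal route: (-1, -1) → (2, 0) → (-3, 2) → (-2, -1) → (-1, -1))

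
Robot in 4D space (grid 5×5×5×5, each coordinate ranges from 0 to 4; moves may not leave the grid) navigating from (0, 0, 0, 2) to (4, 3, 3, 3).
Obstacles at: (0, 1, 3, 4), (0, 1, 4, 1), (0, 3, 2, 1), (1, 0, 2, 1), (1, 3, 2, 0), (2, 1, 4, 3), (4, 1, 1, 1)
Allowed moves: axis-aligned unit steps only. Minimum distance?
11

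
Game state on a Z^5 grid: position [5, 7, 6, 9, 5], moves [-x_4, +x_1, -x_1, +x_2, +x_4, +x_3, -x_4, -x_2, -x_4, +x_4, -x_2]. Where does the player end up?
(5, 6, 7, 8, 5)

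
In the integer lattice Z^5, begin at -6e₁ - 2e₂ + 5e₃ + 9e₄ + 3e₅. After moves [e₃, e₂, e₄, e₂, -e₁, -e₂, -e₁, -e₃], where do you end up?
(-8, -1, 5, 10, 3)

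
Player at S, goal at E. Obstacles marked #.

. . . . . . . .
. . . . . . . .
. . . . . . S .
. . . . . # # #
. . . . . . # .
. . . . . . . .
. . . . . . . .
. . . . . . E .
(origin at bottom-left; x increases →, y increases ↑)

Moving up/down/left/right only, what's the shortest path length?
9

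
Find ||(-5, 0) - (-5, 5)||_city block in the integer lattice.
5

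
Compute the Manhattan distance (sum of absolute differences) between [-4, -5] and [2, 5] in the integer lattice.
16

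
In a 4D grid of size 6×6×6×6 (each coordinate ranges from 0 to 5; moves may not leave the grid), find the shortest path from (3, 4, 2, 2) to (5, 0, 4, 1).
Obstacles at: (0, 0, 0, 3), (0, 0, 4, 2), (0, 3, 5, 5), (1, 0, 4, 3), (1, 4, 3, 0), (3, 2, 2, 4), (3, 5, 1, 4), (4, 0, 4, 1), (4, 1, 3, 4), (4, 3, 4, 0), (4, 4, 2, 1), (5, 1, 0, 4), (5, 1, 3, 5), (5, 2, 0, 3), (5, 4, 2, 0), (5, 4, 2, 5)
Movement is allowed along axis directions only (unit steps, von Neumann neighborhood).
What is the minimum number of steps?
9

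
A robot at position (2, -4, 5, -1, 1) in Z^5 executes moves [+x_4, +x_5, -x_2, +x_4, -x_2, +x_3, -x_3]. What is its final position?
(2, -6, 5, 1, 2)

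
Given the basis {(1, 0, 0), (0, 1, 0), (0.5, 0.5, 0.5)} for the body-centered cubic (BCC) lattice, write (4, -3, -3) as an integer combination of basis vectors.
7b₁ - 6b₃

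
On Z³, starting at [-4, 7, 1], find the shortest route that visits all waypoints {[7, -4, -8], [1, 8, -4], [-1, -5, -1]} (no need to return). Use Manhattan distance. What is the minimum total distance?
45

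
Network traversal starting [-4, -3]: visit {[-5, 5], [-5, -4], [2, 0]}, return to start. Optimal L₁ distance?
32
(one optimal route: (-4, -3) → (-5, -4) → (-5, 5) → (2, 0) → (-4, -3))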